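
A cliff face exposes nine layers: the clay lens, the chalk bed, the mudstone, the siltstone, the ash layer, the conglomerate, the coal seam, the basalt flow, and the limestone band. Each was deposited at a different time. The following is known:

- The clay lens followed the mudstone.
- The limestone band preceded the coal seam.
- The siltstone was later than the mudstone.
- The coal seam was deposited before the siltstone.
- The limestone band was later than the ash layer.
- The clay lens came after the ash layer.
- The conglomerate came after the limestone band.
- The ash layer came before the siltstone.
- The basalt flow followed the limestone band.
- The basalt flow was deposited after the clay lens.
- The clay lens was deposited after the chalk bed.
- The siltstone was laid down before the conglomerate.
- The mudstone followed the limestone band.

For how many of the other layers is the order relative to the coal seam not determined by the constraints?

Forced before the coal seam: the ash layer and the limestone band; forced after the coal seam: the conglomerate and the siltstone.
That leaves the basalt flow, the chalk bed, the clay lens, and the mudstone with no forced order relative to the coal seam — 4.

4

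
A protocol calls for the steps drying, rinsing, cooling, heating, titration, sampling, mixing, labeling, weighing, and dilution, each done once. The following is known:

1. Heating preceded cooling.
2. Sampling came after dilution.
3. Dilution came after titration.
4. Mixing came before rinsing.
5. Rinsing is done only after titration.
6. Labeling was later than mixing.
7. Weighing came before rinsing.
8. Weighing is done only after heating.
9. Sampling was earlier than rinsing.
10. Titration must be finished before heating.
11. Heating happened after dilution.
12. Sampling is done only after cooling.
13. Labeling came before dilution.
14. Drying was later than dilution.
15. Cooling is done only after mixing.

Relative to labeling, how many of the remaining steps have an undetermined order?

1

Forced before labeling: mixing; forced after labeling: cooling, dilution, drying, heating, rinsing, sampling, and weighing.
That leaves titration with no forced order relative to labeling — 1.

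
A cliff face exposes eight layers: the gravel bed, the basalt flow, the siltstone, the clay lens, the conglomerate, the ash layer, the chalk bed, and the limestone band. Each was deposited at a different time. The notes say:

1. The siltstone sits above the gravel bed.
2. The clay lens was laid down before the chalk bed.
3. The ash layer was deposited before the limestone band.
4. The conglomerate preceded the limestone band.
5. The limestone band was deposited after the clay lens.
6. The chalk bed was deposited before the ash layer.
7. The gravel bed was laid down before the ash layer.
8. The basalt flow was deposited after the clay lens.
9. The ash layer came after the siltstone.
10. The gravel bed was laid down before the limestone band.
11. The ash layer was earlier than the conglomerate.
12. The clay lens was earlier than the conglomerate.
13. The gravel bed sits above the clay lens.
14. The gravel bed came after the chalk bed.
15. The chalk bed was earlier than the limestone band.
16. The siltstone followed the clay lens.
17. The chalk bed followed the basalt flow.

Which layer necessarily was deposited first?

the clay lens

The clay lens has a chain of constraints placing it before every other layer, so the clay lens must be first.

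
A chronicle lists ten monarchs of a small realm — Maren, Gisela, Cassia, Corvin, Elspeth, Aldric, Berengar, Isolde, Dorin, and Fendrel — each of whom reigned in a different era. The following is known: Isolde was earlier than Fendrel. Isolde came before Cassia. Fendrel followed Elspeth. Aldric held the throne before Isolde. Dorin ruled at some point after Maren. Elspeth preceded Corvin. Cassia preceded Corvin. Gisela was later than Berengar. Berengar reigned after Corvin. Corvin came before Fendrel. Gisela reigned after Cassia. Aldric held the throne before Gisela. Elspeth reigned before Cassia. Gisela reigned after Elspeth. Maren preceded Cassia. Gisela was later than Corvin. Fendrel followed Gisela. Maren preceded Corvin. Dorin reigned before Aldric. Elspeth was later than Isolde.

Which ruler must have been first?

Maren

Maren has a chain of constraints placing them before every other ruler, so Maren must be first.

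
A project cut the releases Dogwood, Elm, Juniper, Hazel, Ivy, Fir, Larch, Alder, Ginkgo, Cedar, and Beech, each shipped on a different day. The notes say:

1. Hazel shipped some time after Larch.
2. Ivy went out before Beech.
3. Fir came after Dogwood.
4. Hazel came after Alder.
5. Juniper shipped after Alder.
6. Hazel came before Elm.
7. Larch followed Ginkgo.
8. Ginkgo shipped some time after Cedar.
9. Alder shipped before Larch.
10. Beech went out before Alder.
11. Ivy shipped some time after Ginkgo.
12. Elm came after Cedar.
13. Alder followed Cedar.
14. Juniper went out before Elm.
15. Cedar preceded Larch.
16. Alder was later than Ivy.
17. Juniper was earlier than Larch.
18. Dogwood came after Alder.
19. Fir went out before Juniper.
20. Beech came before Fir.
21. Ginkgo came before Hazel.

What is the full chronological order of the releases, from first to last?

Cedar, Ginkgo, Ivy, Beech, Alder, Dogwood, Fir, Juniper, Larch, Hazel, Elm

The constraints fix every adjacent pair, so only one ordering works:
Cedar → Ginkgo → Ivy → Beech → Alder → Dogwood → Fir → Juniper → Larch → Hazel → Elm.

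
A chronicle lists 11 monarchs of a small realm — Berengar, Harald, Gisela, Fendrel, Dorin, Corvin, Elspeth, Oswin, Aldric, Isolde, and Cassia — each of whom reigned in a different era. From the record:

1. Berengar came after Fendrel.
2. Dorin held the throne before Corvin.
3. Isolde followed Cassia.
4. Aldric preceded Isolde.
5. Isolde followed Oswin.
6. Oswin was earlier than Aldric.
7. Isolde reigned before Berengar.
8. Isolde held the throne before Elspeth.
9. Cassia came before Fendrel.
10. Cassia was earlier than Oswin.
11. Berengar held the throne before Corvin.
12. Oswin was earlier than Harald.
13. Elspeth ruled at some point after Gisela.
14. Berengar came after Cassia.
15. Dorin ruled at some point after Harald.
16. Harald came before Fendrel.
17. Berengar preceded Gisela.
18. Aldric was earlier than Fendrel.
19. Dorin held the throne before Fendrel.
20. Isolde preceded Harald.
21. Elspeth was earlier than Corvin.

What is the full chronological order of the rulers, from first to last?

Cassia, Oswin, Aldric, Isolde, Harald, Dorin, Fendrel, Berengar, Gisela, Elspeth, Corvin

The constraints fix every adjacent pair, so only one ordering works:
Cassia → Oswin → Aldric → Isolde → Harald → Dorin → Fendrel → Berengar → Gisela → Elspeth → Corvin.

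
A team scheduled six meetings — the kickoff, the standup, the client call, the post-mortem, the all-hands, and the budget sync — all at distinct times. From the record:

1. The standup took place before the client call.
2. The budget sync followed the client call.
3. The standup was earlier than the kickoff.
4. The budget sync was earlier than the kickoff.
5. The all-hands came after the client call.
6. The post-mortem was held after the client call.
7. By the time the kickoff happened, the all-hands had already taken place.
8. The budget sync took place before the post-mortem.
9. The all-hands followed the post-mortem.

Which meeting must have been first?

The standup has a chain of constraints placing it before every other meeting, so the standup must be first.

the standup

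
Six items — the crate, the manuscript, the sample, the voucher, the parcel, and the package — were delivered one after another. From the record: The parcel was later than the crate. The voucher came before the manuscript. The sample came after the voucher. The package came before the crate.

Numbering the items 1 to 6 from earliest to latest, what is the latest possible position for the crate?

The crate must come before the parcel — 1 item forced after it.
Everything else can be placed before the crate in some valid order, so the crate can sit as late as position 6 − 1 = 5.

5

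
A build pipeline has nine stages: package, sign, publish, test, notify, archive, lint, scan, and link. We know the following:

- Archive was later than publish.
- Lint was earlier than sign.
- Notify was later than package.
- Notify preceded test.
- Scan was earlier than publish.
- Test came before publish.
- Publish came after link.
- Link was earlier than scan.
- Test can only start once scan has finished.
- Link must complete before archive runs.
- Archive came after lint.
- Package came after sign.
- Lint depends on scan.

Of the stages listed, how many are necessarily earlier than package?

4

Directly stated before package: sign.
Link reaches package via link → scan → lint → sign → package.
Lint reaches package via lint → sign → package.
Scan reaches package via scan → lint → sign → package.
No chain forces test (or any of the others) ahead of package.
That's link, lint, scan, and sign — 4 in all.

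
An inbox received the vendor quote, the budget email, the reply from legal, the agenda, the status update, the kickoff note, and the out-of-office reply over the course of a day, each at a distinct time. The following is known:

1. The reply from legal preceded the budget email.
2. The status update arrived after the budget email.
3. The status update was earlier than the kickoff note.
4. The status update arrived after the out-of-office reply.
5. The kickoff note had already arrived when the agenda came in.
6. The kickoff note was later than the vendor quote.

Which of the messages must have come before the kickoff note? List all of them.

the budget email, the out-of-office reply, the reply from legal, the status update, the vendor quote

Directly stated before the kickoff note: the status update and the vendor quote.
The budget email reaches the kickoff note via the budget email → the status update → the kickoff note.
The out-of-office reply reaches the kickoff note via the out-of-office reply → the status update → the kickoff note.
The reply from legal reaches the kickoff note via the reply from legal → the budget email → the status update → the kickoff note.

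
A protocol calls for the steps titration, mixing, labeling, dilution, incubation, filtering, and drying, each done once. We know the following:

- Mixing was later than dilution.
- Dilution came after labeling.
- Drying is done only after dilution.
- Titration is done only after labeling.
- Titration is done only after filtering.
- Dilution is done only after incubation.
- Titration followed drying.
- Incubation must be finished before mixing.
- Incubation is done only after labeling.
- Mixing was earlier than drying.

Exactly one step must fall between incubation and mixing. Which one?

Tracing the constraints gives incubation → dilution → mixing, so dilution sits after incubation and before mixing.
No other step is forced both after incubation and before mixing.

dilution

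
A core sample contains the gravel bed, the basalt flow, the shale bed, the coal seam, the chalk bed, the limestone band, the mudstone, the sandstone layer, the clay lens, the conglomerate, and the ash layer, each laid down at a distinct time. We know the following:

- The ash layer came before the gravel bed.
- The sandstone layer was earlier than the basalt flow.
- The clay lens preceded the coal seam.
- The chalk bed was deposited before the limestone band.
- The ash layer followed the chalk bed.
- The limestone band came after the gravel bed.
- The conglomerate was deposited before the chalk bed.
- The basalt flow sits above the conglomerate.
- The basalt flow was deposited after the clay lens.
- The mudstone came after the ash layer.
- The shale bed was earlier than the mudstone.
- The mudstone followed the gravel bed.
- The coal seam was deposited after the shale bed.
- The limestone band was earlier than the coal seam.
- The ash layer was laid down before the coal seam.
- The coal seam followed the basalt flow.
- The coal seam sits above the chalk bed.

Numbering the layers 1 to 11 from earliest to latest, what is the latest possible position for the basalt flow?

10

The basalt flow must come before the coal seam — 1 layer forced after it.
Everything else can be placed before the basalt flow in some valid order, so the basalt flow can sit as late as position 11 − 1 = 10.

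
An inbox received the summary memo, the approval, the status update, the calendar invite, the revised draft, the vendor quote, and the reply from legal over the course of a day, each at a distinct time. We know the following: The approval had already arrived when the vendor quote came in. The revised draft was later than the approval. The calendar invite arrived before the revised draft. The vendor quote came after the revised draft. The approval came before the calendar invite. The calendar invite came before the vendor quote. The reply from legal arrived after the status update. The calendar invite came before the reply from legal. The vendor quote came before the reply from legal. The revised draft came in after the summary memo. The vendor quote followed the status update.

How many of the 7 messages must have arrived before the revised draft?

3

Directly stated before the revised draft: the approval, the calendar invite, and the summary memo.
That's the approval, the calendar invite, and the summary memo — 3 in all.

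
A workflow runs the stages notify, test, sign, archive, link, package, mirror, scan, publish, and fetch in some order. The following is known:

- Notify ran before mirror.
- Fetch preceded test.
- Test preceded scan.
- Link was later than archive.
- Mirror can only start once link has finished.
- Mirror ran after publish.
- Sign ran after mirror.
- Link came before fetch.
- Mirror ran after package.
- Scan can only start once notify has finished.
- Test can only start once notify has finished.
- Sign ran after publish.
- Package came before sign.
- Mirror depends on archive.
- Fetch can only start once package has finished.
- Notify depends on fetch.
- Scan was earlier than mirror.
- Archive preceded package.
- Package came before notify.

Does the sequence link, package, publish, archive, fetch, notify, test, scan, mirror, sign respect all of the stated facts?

no

The constraints require archive before package, but in the proposed sequence package appears ahead of archive. That one violation is enough.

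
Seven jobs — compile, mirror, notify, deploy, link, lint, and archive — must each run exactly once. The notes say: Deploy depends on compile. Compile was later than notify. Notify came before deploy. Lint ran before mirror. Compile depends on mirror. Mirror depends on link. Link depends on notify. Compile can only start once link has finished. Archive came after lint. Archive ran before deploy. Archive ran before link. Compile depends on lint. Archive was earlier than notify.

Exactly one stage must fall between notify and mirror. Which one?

Tracing the constraints gives notify → link → mirror, so link sits after notify and before mirror.
No other stage is forced both after notify and before mirror.

link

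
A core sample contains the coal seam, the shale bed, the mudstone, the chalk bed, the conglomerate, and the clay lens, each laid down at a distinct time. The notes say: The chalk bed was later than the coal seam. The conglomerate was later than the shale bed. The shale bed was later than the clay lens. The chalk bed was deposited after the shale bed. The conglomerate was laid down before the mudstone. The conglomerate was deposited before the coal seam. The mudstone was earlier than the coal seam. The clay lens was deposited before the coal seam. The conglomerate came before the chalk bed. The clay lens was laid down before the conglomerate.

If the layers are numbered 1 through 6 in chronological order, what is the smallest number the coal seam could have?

The clay lens, the conglomerate, the mudstone, and the shale bed must all come before the coal seam — 4 forced predecessors.
Nothing else is forced ahead of the coal seam, so its earliest slot is position 4 + 1 = 5.

5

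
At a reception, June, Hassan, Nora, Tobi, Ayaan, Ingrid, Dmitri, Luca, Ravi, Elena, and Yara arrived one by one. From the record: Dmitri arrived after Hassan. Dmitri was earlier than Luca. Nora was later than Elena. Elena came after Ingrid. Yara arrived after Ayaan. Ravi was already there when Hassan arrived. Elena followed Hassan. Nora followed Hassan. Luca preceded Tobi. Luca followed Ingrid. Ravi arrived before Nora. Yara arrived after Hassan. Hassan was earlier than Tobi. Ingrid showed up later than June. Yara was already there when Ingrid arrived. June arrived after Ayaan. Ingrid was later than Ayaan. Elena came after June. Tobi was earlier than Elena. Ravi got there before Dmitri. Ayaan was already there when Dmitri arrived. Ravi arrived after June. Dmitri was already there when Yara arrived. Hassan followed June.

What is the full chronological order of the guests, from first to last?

Ayaan, June, Ravi, Hassan, Dmitri, Yara, Ingrid, Luca, Tobi, Elena, Nora

The constraints fix every adjacent pair, so only one ordering works:
Ayaan → June → Ravi → Hassan → Dmitri → Yara → Ingrid → Luca → Tobi → Elena → Nora.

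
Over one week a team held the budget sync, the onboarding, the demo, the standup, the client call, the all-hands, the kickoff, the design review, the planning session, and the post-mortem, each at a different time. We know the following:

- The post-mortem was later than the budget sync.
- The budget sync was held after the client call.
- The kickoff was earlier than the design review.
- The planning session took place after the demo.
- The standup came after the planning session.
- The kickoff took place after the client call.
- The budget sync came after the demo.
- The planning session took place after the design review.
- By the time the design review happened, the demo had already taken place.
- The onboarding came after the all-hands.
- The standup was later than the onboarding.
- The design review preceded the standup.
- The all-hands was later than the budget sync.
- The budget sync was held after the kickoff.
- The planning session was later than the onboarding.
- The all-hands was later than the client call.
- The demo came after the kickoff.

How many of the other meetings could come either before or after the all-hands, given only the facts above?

2

Forced before the all-hands: the budget sync, the client call, the demo, and the kickoff; forced after the all-hands: the onboarding, the planning session, and the standup.
That leaves the design review and the post-mortem with no forced order relative to the all-hands — 2.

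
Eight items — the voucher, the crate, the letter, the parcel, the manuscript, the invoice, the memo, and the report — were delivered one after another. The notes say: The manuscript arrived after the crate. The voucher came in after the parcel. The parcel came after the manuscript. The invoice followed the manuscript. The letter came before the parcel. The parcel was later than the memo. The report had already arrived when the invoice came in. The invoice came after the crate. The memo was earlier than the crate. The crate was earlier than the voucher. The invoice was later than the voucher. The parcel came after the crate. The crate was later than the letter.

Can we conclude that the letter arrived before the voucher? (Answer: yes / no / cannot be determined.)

Chain the constraints: the letter → the parcel → the voucher. Each link is directly stated, so the letter comes before the voucher.

yes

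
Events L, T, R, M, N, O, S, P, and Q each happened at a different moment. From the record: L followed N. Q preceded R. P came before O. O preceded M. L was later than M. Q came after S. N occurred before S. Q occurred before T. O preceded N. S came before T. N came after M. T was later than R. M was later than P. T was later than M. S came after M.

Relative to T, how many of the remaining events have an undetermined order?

Forced before T: M, N, O, P, Q, R, and S.
That leaves L with no forced order relative to T — 1.

1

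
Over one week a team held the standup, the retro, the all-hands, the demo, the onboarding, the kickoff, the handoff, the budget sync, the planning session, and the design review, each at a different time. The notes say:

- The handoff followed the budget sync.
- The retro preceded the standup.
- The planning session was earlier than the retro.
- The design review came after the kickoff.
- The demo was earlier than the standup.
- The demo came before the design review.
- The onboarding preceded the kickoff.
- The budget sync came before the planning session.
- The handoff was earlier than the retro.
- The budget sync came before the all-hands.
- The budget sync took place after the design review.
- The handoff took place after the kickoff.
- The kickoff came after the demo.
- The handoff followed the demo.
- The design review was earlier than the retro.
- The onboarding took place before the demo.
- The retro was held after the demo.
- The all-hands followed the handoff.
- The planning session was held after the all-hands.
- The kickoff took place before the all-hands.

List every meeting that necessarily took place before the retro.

the all-hands, the budget sync, the demo, the design review, the handoff, the kickoff, the onboarding, the planning session

Directly stated before the retro: the demo, the design review, the handoff, and the planning session.
The all-hands reaches the retro via the all-hands → the planning session → the retro.
The budget sync reaches the retro via the budget sync → the handoff → the retro.
The kickoff reaches the retro via the kickoff → the design review → the retro.
Likewise the onboarding reaches the retro by chaining the stated constraints.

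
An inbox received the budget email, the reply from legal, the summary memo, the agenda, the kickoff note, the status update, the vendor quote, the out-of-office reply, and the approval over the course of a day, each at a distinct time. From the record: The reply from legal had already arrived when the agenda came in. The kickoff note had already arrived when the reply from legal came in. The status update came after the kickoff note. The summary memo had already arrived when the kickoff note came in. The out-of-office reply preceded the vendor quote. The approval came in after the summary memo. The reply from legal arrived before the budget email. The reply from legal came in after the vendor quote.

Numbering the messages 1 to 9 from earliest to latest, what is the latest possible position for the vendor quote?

The vendor quote must come before the agenda, the budget email, and the reply from legal — 3 messages forced after it.
Everything else can be placed before the vendor quote in some valid order, so the vendor quote can sit as late as position 9 − 3 = 6.

6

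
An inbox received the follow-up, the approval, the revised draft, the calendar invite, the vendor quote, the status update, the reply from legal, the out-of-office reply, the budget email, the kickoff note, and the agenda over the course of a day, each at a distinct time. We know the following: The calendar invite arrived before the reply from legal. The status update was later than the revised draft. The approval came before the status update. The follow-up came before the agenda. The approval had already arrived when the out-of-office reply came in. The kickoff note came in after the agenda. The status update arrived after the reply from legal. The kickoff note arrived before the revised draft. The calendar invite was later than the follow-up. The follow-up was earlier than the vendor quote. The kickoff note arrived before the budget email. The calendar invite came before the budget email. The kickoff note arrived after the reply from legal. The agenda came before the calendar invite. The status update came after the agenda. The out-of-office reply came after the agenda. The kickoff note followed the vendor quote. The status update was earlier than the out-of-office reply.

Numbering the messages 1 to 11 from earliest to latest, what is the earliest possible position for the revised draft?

7

The agenda, the calendar invite, the follow-up, the kickoff note, the reply from legal, and the vendor quote must all come before the revised draft — 6 forced predecessors.
Nothing else is forced ahead of the revised draft, so its earliest slot is position 6 + 1 = 7.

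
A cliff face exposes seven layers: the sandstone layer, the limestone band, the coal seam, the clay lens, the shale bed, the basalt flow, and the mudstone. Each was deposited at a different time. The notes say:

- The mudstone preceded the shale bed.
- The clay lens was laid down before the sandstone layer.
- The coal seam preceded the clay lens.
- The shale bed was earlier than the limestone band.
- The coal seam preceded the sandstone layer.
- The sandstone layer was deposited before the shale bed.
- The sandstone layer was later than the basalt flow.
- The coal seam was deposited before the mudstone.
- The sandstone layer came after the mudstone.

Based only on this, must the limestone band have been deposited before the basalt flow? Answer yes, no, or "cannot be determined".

Tracing the constraints gives the basalt flow → the sandstone layer → the shale bed → the limestone band, so the basalt flow must come before the limestone band.
That means the limestone band cannot be before the basalt flow.

no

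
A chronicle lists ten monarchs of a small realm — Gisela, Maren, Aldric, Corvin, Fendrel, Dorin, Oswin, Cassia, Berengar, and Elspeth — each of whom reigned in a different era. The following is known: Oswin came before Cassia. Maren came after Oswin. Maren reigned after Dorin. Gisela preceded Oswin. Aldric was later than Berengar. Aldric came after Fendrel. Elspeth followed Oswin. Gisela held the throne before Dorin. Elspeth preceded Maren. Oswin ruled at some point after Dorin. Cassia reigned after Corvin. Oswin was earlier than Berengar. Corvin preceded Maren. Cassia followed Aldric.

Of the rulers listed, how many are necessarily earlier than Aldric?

Directly stated before Aldric: Berengar and Fendrel.
Dorin reaches Aldric via Dorin → Oswin → Berengar → Aldric.
Gisela reaches Aldric via Gisela → Oswin → Berengar → Aldric.
Oswin reaches Aldric via Oswin → Berengar → Aldric.
No chain forces Maren (or any of the others) ahead of Aldric.
That's Berengar, Dorin, Fendrel, Gisela, and Oswin — 5 in all.

5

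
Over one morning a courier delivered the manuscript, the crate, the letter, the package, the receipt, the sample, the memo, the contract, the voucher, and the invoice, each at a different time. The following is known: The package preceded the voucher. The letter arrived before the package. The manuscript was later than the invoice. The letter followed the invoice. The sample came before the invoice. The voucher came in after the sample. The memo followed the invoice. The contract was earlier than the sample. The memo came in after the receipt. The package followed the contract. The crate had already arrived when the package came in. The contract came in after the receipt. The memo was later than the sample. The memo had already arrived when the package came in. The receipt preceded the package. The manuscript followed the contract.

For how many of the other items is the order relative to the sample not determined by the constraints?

Forced before the sample: the contract and the receipt; forced after the sample: the invoice, the letter, the manuscript, the memo, the package, and the voucher.
That leaves the crate with no forced order relative to the sample — 1.

1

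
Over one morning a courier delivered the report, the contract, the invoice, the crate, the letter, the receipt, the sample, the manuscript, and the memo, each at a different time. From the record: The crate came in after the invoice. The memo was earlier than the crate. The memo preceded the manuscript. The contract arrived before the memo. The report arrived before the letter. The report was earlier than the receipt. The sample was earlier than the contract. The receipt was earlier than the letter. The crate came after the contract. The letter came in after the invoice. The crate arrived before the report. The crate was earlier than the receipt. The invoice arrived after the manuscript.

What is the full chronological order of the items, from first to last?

the sample, the contract, the memo, the manuscript, the invoice, the crate, the report, the receipt, the letter

The constraints fix every adjacent pair, so only one ordering works:
the sample → the contract → the memo → the manuscript → the invoice → the crate → the report → the receipt → the letter.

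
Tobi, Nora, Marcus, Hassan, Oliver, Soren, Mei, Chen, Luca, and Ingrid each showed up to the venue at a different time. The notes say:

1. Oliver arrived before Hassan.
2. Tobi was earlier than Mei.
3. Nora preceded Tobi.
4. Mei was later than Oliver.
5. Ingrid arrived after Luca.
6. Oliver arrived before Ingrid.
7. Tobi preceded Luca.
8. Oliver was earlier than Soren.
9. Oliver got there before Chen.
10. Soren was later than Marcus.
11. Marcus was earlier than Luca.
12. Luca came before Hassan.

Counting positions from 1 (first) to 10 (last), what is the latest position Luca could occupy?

Luca must come before Hassan and Ingrid — 2 guests forced after them.
Everything else can be placed before Luca in some valid order, so Luca can sit as late as position 10 − 2 = 8.

8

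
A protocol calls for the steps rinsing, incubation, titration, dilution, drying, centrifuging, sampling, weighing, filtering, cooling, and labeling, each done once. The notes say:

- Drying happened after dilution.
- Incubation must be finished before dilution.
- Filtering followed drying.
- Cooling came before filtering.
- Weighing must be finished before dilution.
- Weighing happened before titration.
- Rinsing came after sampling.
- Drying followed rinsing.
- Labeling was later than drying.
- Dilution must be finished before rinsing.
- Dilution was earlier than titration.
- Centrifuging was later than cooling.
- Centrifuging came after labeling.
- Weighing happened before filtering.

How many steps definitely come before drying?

5

Directly stated before drying: dilution and rinsing.
Incubation reaches drying via incubation → dilution → drying.
Sampling reaches drying via sampling → rinsing → drying.
Weighing reaches drying via weighing → dilution → drying.
No chain forces centrifuging (or any of the others) ahead of drying.
That's dilution, incubation, rinsing, sampling, and weighing — 5 in all.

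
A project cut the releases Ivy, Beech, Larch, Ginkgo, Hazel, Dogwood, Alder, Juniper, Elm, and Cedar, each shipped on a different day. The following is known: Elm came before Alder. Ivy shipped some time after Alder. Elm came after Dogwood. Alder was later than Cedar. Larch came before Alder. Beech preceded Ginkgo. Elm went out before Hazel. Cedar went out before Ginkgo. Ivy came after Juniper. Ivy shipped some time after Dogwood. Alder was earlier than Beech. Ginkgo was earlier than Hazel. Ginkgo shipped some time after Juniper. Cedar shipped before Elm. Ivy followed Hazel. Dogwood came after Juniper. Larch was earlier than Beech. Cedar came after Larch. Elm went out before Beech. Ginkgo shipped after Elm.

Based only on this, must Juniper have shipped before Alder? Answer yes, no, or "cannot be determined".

yes

Chain the constraints: Juniper → Dogwood → Elm → Alder. Each link is directly stated, so Juniper comes before Alder.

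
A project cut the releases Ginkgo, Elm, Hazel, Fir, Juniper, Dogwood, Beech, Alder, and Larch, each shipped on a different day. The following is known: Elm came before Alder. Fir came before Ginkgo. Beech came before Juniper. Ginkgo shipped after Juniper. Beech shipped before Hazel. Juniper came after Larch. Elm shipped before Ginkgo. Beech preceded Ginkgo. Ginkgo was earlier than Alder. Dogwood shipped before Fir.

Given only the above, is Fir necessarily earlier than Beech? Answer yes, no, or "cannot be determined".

No chain of stated constraints runs from Fir to Beech, and none runs from Beech to Fir either.
So the relative order of Fir and Beech is not fixed by the given facts.

cannot be determined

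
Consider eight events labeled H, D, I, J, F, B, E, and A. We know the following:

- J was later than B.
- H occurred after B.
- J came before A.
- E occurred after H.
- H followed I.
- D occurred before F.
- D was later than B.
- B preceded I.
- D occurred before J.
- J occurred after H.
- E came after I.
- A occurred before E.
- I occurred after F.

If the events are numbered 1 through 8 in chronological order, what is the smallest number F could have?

B and D must both come before F — 2 forced predecessors.
Nothing else is forced ahead of F, so its earliest slot is position 2 + 1 = 3.

3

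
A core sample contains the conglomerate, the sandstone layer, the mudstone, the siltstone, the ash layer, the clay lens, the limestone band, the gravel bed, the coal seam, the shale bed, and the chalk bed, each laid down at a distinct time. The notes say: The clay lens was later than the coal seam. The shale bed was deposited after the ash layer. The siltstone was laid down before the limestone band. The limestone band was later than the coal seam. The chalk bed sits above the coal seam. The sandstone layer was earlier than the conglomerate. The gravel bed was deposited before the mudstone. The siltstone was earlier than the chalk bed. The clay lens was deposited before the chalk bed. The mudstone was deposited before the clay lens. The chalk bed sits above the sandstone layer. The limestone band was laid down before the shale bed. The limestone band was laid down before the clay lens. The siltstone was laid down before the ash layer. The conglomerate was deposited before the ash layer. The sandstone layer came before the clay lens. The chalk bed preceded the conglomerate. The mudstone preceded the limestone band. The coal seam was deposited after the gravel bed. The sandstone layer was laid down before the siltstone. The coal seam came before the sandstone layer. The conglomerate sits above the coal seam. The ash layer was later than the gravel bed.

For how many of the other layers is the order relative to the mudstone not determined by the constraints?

3

Forced before the mudstone: the gravel bed; forced after the mudstone: the ash layer, the chalk bed, the clay lens, the conglomerate, the limestone band, and the shale bed.
That leaves the coal seam, the sandstone layer, and the siltstone with no forced order relative to the mudstone — 3.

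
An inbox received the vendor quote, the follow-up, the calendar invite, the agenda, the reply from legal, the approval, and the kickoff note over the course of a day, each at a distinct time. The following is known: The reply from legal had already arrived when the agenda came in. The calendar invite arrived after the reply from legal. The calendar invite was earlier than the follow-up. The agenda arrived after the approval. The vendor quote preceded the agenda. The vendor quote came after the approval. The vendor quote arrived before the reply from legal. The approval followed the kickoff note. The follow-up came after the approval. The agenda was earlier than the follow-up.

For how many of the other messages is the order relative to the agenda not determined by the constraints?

1

Forced before the agenda: the approval, the kickoff note, the reply from legal, and the vendor quote; forced after the agenda: the follow-up.
That leaves the calendar invite with no forced order relative to the agenda — 1.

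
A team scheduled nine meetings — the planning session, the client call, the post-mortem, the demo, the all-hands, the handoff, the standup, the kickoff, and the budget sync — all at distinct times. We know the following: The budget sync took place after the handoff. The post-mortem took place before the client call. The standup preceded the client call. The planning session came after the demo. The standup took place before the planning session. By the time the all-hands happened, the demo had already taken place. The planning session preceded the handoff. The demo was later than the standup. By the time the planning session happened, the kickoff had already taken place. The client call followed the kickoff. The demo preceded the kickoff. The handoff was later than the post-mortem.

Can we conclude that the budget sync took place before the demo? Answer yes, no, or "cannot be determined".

Tracing the constraints gives the demo → the planning session → the handoff → the budget sync, so the demo must come before the budget sync.
That means the budget sync cannot be before the demo.

no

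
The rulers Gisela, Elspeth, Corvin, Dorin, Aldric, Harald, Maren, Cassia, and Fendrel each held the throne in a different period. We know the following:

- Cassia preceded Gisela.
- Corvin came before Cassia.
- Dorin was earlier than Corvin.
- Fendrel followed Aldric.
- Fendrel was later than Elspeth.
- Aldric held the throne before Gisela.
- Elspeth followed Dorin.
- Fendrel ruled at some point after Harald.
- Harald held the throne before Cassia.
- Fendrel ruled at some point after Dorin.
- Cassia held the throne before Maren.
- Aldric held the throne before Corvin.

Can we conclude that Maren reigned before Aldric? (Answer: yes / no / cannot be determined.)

Tracing the constraints gives Aldric → Corvin → Cassia → Maren, so Aldric must come before Maren.
That means Maren cannot be before Aldric.

no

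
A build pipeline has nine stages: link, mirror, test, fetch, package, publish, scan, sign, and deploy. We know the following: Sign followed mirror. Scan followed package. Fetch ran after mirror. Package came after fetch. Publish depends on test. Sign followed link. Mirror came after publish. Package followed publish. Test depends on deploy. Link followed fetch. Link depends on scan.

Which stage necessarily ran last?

Every other stage has a chain of constraints placing it before sign, so sign is last.

sign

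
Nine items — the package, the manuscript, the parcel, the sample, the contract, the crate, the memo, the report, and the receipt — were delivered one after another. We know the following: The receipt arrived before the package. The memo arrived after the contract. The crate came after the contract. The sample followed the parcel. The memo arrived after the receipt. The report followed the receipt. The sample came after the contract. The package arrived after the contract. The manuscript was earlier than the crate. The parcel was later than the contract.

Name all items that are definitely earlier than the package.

Directly stated before the package: the contract and the receipt.

the contract, the receipt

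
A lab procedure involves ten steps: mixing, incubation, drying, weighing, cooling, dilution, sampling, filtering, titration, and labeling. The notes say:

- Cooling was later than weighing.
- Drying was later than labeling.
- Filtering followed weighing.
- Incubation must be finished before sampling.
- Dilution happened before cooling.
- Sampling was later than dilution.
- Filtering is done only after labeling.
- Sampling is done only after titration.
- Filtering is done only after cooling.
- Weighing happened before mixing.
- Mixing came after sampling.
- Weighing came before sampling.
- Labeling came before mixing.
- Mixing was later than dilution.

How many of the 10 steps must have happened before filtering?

Directly stated before filtering: cooling, labeling, and weighing.
Dilution reaches filtering via dilution → cooling → filtering.
That's cooling, dilution, labeling, and weighing — 4 in all.

4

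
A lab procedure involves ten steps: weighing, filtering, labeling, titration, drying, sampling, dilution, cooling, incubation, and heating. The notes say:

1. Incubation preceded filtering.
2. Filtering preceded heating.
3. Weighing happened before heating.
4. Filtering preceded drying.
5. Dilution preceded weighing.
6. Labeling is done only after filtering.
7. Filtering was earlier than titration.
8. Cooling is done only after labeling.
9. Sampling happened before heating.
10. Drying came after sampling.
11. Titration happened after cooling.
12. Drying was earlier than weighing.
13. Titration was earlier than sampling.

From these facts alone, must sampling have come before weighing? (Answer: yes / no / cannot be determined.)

Chain the constraints: sampling → drying → weighing. Each link is directly stated, so sampling comes before weighing.

yes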